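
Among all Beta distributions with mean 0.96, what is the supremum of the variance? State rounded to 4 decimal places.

0.0384

For fixed mean μ the Beta variance is μ(1−μ)/(α+β+1), increasing as α+β decreases.
Its least upper bound (not attained) is μ(1−μ) = 0.96·0.04 = 0.0384.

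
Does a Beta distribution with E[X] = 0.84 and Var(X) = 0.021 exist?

Yes

For any Beta, Var(X) < E[X]·(1−E[X]).
Here μ(1−μ) = 0.84×0.16 = 0.1344, and 0.021 < 0.1344.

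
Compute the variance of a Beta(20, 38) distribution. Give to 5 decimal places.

0.00383

α+β = 58 and αβ = 760, so Var = αβ/[(α+β)²(α+β+1)] = 760/198476 = 0.00383.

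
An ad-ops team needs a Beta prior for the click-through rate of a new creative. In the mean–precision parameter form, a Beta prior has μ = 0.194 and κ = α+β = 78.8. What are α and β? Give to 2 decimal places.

α = μκ = 0.194×78.8 = 15.29 and β = (1−μ)κ = 0.806×78.8 = 63.51.

α = 15.29, β = 63.51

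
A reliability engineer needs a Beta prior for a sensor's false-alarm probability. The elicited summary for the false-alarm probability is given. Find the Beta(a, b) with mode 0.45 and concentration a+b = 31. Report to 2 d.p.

Mode = (a−1)/(κ−2) with κ = a+b, so a−1 = 0.45·29 = 13.05.
a = 14.05; b = κ − a = 16.95.

a = 14.05, b = 16.95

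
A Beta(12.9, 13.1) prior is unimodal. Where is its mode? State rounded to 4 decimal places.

With α,β > 1, mode = (α−1)/(α+β−2) = 11.9/24.0 = 0.4958.

0.4958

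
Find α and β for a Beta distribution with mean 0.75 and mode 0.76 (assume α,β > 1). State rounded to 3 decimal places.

With s = α+β: μ = α/s and mode = (α−1)/(s−2). Eliminating α = μs,
μs − 1 = m(s−2) ⇒ s(μ−m) = 1−2m ⇒ s = -0.52/-0.01 = 52.0000.
So α = μs = 39.000, β = (1−μ)s = 13.000.

α = 39.000, β = 13.000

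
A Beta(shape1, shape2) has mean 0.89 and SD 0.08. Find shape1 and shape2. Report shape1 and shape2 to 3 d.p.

Variance = 0.08² = 0.0064. The moment-matching identity shape1+shape2 = μ(1−μ)/Var − 1 gives
shape1+shape2 = 0.0979/0.0064 − 1 = 14.2969, so shape1 = μ·14.2969 = 12.724 and shape2 = (1−μ)·14.2969 = 1.573.

shape1 = 12.724, shape2 = 1.573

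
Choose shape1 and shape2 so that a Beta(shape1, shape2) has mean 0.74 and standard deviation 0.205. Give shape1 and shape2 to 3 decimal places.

shape1 = 2.648, shape2 = 0.930

σ² = 0.205² = 0.042025.
With s = shape1+shape2, Var = μ(1−μ)/(s+1), so s+1 = (0.74×0.26)/0.042025 = 4.5782 and s = 3.5782.
shape1 = μs = 2.648, shape2 = (1−μ)s = 0.930.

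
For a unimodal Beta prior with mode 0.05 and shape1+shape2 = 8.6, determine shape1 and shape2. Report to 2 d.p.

shape1 = 1.33, shape2 = 7.27

Since the density peak of Beta(shape1,shape2) is at (shape1−1)/(shape1+shape2−2),
shape1 = 1 + 0.05(8.6−2) = 1.33 and shape2 = 8.6 − 1.33 = 7.27.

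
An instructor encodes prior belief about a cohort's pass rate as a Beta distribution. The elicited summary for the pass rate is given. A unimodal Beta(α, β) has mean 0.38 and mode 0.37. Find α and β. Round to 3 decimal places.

α = 9.880, β = 16.120

Let s = α+β. Mean gives α = μs = 0.38s; mode gives (α−1)/(s−2) = 0.37.
Substituting: 0.38s − 1 = 0.37(s−2) = 0.37s − 0.74, so 0.01s = 0.26 and s = 26.0000.
Then α = 0.38×26.0000 = 9.880 and β = s−α = 16.120.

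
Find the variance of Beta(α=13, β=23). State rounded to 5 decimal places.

α+β = 36 and αβ = 299, so Var = αβ/[(α+β)²(α+β+1)] = 299/47952 = 0.00624.

0.00624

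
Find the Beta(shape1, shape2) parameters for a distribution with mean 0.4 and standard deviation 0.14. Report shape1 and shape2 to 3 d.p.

shape1 = 4.498, shape2 = 6.747

σ² = 0.14² = 0.0196.
With s = shape1+shape2, Var = μ(1−μ)/(s+1), so s+1 = (0.4×0.6)/0.0196 = 12.2449 and s = 11.2449.
shape1 = μs = 4.498, shape2 = (1−μ)s = 6.747.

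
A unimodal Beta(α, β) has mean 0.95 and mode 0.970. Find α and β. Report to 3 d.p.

Let s = α+β. Mean gives α = μs = 0.95s; mode gives (α−1)/(s−2) = 0.970.
Substituting: 0.95s − 1 = 0.970(s−2) = 0.970s − 1.940, so -0.020s = -0.940 and s = 47.0000.
Then α = 0.95×47.0000 = 44.650 and β = s−α = 2.350.

α = 44.650, β = 2.350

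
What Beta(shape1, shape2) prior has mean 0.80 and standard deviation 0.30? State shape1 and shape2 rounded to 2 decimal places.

shape1 = 0.62, shape2 = 0.16

First σ² = 0.0900. Setting shape1 = μn, shape2 = (1−μ)n with n = shape1+shape2,
μ(1−μ)/(n+1) = 0.0900 ⇒ n+1 = 0.1600/0.0900 = 1.7778 ⇒ n = 0.7778.
Hence shape1 = 0.80×0.7778 = 0.62, shape2 = 0.20×0.7778 = 0.16.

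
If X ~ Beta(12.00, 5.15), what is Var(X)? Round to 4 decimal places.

0.0116

μ = 12.00/17.15 = 0.699708; Var = μ(1−μ)/(α+β+1) = 0.2101165/18.15 = 0.0116.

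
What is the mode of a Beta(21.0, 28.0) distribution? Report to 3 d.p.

0.426

The density x^(α−1)(1−x)^(β−1) is maximised at (α−1)/(α+β−2) = 20.0/47.0 = 0.426.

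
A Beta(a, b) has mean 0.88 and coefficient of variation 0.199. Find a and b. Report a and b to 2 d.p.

a = 2.15, b = 0.29

σ = CV·μ = 0.199×0.88 = 0.17512, so σ² = 0.030667.
s+1 = μ(1−μ)/σ² = 0.1056/0.030667 = 3.4434, so s = a+b = 2.4434.
a = μs = 2.15, b = (1−μ)s = 0.29.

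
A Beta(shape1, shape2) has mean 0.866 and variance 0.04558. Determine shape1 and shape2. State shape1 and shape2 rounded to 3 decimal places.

By moment matching, shape1+shape2 = μ(1−μ)/σ² − 1 = (0.866·0.134)/0.04558 − 1 = 2.5459 − 1 = 1.5459.
Since shape1/(shape1+shape2) = μ, shape1 = 0.866·1.5459 = 1.339 and shape2 = 0.134·1.5459 = 0.207.

shape1 = 1.339, shape2 = 0.207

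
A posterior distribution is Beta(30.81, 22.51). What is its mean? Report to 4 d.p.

E[X] = α/(α+β) = 30.81/53.32 = 0.5778.

0.5778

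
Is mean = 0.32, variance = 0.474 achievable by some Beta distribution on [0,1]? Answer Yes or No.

No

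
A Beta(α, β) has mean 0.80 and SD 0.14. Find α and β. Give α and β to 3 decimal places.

α = 5.731, β = 1.433

First σ² = 0.0196. Setting α = μn, β = (1−μ)n with n = α+β,
μ(1−μ)/(n+1) = 0.0196 ⇒ n+1 = 0.1600/0.0196 = 8.1633 ⇒ n = 7.1633.
Hence α = 0.80×7.1633 = 5.731, β = 0.20×7.1633 = 1.433.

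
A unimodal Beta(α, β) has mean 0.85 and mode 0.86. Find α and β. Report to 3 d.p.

α = 61.200, β = 10.800

With s = α+β: μ = α/s and mode = (α−1)/(s−2). Eliminating α = μs,
μs − 1 = m(s−2) ⇒ s(μ−m) = 1−2m ⇒ s = -0.72/-0.01 = 72.0000.
So α = μs = 61.200, β = (1−μ)s = 10.800.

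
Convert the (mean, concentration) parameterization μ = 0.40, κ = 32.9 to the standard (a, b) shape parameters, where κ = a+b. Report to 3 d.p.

Split κ in proportion μ : (1−μ): a = 0.40·32.9 = 13.160, b = 32.9 − 13.160 = 19.740.

a = 13.160, b = 19.740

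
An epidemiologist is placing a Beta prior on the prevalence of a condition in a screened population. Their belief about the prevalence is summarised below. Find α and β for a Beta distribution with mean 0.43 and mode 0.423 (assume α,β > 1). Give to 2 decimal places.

With s = α+β: μ = α/s and mode = (α−1)/(s−2). Eliminating α = μs,
μs − 1 = m(s−2) ⇒ s(μ−m) = 1−2m ⇒ s = 0.154/0.007 = 22.0000.
So α = μs = 9.46, β = (1−μ)s = 12.54.

α = 9.46, β = 12.54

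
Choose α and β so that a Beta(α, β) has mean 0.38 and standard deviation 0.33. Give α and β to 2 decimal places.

σ² = 0.33² = 0.1089.
With s = α+β, Var = μ(1−μ)/(s+1), so s+1 = (0.38×0.62)/0.1089 = 2.1635 and s = 1.1635.
α = μs = 0.44, β = (1−μ)s = 0.72.

α = 0.44, β = 0.72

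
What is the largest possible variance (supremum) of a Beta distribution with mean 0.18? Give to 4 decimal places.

For fixed mean μ the Beta variance is μ(1−μ)/(α+β+1), increasing as α+β decreases.
Its least upper bound (not attained) is μ(1−μ) = 0.18·0.82 = 0.1476.

0.1476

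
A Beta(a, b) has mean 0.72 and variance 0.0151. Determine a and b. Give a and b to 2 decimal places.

a = 8.89, b = 3.46

Write ν = a+b; then a = μν and Var = μ(1−μ)/(ν+1).
ν = μ(1−μ)/Var − 1 = 0.2016/0.0151 − 1 = 12.3510.
a = 0.72·12.3510 = 8.89, b = 0.28·12.3510 = 3.46.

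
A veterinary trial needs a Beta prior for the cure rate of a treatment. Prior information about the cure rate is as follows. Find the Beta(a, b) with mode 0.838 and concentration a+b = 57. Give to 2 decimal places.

Since the density peak of Beta(a,b) is at (a−1)/(a+b−2),
a = 1 + 0.838(57−2) = 47.09 and b = 57 − 47.09 = 9.91.

a = 47.09, b = 9.91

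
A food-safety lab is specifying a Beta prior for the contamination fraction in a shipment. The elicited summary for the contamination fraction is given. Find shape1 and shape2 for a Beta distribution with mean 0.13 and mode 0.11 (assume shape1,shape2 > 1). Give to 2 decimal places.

Let s = shape1+shape2. Mean gives shape1 = μs = 0.13s; mode gives (shape1−1)/(s−2) = 0.11.
Substituting: 0.13s − 1 = 0.11(s−2) = 0.11s − 0.22, so 0.02s = 0.78 and s = 39.0000.
Then shape1 = 0.13×39.0000 = 5.07 and shape2 = s−shape1 = 33.93.

shape1 = 5.07, shape2 = 33.93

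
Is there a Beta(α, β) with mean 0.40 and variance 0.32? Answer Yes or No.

No

For any Beta, Var(X) < E[X]·(1−E[X]).
Here μ(1−μ) = 0.40×0.60 = 0.2400, and 0.32 ≥ 0.2400.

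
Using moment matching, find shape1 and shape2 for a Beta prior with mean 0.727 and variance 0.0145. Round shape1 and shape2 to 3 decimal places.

shape1 = 9.224, shape2 = 3.464

Write ν = shape1+shape2; then shape1 = μν and Var = μ(1−μ)/(ν+1).
ν = μ(1−μ)/Var − 1 = 0.198471/0.0145 − 1 = 12.6877.
shape1 = 0.727·12.6877 = 9.224, shape2 = 0.273·12.6877 = 3.464.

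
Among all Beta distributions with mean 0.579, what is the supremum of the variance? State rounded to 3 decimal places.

0.244

For fixed mean μ the Beta variance is μ(1−μ)/(α+β+1), increasing as α+β decreases.
Its least upper bound (not attained) is μ(1−μ) = 0.579·0.421 = 0.244.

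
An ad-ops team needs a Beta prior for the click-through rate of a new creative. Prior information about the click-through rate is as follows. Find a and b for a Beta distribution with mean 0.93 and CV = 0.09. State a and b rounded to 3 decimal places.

σ = CV·μ = 0.09×0.93 = 0.08370, so σ² = 0.007006.
s+1 = μ(1−μ)/σ² = 0.0651/0.007006 = 9.2924, so s = a+b = 8.2924.
a = μs = 7.712, b = (1−μ)s = 0.580.

a = 7.712, b = 0.580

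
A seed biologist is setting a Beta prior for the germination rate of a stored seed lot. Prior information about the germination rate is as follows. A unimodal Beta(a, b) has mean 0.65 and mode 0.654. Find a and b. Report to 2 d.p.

a = 50.05, b = 26.95

Let s = a+b. Mean gives a = μs = 0.65s; mode gives (a−1)/(s−2) = 0.654.
Substituting: 0.65s − 1 = 0.654(s−2) = 0.654s − 1.308, so -0.004s = -0.308 and s = 77.0000.
Then a = 0.65×77.0000 = 50.05 and b = s−a = 26.95.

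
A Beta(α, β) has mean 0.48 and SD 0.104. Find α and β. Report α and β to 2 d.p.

α = 10.60, β = 11.48

σ² = 0.104² = 0.010816.
With s = α+β, Var = μ(1−μ)/(s+1), so s+1 = (0.48×0.52)/0.010816 = 23.0769 and s = 22.0769.
α = μs = 10.60, β = (1−μ)s = 11.48.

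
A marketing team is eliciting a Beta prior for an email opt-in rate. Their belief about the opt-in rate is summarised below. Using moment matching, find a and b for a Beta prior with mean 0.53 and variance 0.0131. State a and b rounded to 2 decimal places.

Write ν = a+b; then a = μν and Var = μ(1−μ)/(ν+1).
ν = μ(1−μ)/Var − 1 = 0.2491/0.0131 − 1 = 18.0153.
a = 0.53·18.0153 = 9.55, b = 0.47·18.0153 = 8.47.

a = 9.55, b = 8.47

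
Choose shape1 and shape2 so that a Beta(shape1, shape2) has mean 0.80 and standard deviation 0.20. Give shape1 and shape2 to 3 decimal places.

shape1 = 2.400, shape2 = 0.600

σ² = 0.20² = 0.0400.
With s = shape1+shape2, Var = μ(1−μ)/(s+1), so s+1 = (0.80×0.20)/0.0400 = 4.0000 and s = 3.0000.
shape1 = μs = 2.400, shape2 = (1−μ)s = 0.600.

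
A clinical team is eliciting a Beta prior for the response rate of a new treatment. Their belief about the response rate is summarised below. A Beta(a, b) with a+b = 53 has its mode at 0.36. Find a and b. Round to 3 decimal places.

For a,b>1 the mode is (a−1)/(a+b−2), so a = mode·(κ−2)+1 = 0.36×51+1 = 19.360.
And b = (1−mode)·(κ−2)+1 = 0.64×51+1 = 33.640.

a = 19.360, b = 33.640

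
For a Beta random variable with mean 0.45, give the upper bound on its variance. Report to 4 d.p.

0.2475

Var = μ(1−μ)/(α+β+1), which approaches μ(1−μ) as α+β → 0.
So the supremum is μ(1−μ) = 0.45×0.55 = 0.2475.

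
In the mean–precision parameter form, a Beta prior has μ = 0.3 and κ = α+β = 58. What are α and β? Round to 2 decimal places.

Split κ in proportion μ : (1−μ): α = 0.3·58 = 17.40, β = 58 − 17.40 = 40.60.

α = 17.40, β = 40.60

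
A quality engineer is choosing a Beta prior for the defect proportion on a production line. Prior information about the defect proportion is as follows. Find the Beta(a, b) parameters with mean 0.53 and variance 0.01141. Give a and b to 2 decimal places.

a = 11.04, b = 9.79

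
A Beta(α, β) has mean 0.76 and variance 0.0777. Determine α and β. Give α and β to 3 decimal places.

By moment matching, α+β = μ(1−μ)/σ² − 1 = (0.76·0.24)/0.0777 − 1 = 2.3475 − 1 = 1.3475.
Since α/(α+β) = μ, α = 0.76·1.3475 = 1.024 and β = 0.24·1.3475 = 0.323.

α = 1.024, β = 0.323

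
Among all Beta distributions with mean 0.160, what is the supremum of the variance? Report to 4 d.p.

0.1344

Var = μ(1−μ)/(α+β+1), which approaches μ(1−μ) as α+β → 0.
So the supremum is μ(1−μ) = 0.160×0.840 = 0.1344.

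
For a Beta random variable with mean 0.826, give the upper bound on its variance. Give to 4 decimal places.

Var = μ(1−μ)/(α+β+1), which approaches μ(1−μ) as α+β → 0.
So the supremum is μ(1−μ) = 0.826×0.174 = 0.1437.

0.1437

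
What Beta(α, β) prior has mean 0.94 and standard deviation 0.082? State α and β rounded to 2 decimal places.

σ² = 0.082² = 0.006724.
With s = α+β, Var = μ(1−μ)/(s+1), so s+1 = (0.94×0.06)/0.006724 = 8.3879 and s = 7.3879.
α = μs = 6.94, β = (1−μ)s = 0.44.

α = 6.94, β = 0.44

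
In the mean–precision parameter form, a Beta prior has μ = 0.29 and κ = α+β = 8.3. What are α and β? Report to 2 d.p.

α = μκ = 0.29×8.3 = 2.41 and β = (1−μ)κ = 0.71×8.3 = 5.89.

α = 2.41, β = 5.89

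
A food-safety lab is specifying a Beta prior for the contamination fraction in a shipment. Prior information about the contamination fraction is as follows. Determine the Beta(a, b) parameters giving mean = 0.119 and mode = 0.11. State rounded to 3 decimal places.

a = 10.313, b = 76.353

With s = a+b: μ = a/s and mode = (a−1)/(s−2). Eliminating a = μs,
μs − 1 = m(s−2) ⇒ s(μ−m) = 1−2m ⇒ s = 0.78/0.009 = 86.6667.
So a = μs = 10.313, b = (1−μ)s = 76.353.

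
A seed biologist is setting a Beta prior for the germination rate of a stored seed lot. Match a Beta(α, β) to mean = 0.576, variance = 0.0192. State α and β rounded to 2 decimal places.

α = 6.75, β = 4.97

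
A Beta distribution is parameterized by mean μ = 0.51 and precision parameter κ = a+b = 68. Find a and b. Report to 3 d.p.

Split κ in proportion μ : (1−μ): a = 0.51·68 = 34.680, b = 68 − 34.680 = 33.320.

a = 34.680, b = 33.320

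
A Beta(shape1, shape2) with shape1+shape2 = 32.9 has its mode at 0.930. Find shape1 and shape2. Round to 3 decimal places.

For shape1,shape2>1 the mode is (shape1−1)/(shape1+shape2−2), so shape1 = mode·(κ−2)+1 = 0.930×30.9+1 = 29.737.
And shape2 = (1−mode)·(κ−2)+1 = 0.070×30.9+1 = 3.163.

shape1 = 29.737, shape2 = 3.163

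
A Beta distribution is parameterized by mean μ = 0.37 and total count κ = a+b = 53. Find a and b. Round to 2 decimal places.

a = 19.61, b = 33.39

Split κ in proportion μ : (1−μ): a = 0.37·53 = 19.61, b = 53 − 19.61 = 33.39.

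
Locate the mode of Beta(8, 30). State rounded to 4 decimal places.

With α,β > 1, mode = (α−1)/(α+β−2) = 7/36 = 0.1944.

0.1944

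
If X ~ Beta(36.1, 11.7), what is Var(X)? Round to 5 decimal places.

Var = αβ/[(α+β)²(α+β+1)] = (36.1×11.7)/(47.8²×48.8) = 422.37/111500.192 = 0.00379.

0.00379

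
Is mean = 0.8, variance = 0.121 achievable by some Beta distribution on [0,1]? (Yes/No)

A Beta with mean μ has variance μ(1−μ)/(α+β+1) < μ(1−μ).
Here μ(1−μ) = 0.8×0.2 = 0.16, and 0.121 < 0.16.

Yes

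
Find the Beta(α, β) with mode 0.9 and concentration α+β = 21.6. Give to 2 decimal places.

α = 18.64, β = 2.96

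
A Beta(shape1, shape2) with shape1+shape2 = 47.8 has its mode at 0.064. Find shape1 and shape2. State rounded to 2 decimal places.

Mode = (shape1−1)/(κ−2) with κ = shape1+shape2, so shape1−1 = 0.064·45.8 = 2.93.
shape1 = 3.93; shape2 = κ − shape1 = 43.87.

shape1 = 3.93, shape2 = 43.87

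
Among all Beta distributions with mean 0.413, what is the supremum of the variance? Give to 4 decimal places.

0.2424

For fixed mean μ the Beta variance is μ(1−μ)/(α+β+1), increasing as α+β decreases.
Its least upper bound (not attained) is μ(1−μ) = 0.413·0.587 = 0.2424.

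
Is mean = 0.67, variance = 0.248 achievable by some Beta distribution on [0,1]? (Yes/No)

For any Beta, Var(X) < E[X]·(1−E[X]).
Here μ(1−μ) = 0.67×0.33 = 0.2211, and 0.248 ≥ 0.2211.

No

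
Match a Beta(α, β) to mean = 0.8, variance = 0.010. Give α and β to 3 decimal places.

Let s = α+β. The Beta variance is μ(1−μ)/(s+1).
So s+1 = μ(1−μ)/σ² = (0.8×0.2)/0.010 = 0.16/0.010 = 16.0000, giving s = 15.0000.
Then α = μs = 0.8×15.0000 = 12.000 and β = (1−μ)s = 0.2×15.0000 = 3.000.

α = 12.000, β = 3.000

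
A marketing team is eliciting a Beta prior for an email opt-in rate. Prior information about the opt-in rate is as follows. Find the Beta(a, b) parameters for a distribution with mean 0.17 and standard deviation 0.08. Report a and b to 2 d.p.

a = 3.58, b = 17.47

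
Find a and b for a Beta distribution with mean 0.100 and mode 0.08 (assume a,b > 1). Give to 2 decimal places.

a = 4.20, b = 37.80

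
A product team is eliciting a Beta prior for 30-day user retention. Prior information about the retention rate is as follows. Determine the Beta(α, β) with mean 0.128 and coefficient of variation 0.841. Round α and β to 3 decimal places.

α = 1.105, β = 7.527

Var = (CV·μ)² = (0.841×0.128)² = 0.011588.
α+β = μ(1−μ)/Var − 1 = 0.111616/0.011588 − 1 = 8.6320.
Thus α = 0.128·8.6320 = 1.105 and β = 0.872·8.6320 = 7.527.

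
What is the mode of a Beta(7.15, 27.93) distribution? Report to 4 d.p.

0.1859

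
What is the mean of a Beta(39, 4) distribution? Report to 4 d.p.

0.9070

The Beta mean is α/(α+β) = 39/(39+4) = 0.9070.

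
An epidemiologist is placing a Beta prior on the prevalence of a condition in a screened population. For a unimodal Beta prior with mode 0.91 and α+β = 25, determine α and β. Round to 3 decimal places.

α = 21.930, β = 3.070

For α,β>1 the mode is (α−1)/(α+β−2), so α = mode·(κ−2)+1 = 0.91×23+1 = 21.930.
And β = (1−mode)·(κ−2)+1 = 0.09×23+1 = 3.070.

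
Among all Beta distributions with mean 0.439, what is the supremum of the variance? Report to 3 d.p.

0.246

Var = μ(1−μ)/(α+β+1), which approaches μ(1−μ) as α+β → 0.
So the supremum is μ(1−μ) = 0.439×0.561 = 0.246.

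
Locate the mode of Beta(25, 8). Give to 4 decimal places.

0.7742

The density x^(α−1)(1−x)^(β−1) is maximised at (α−1)/(α+β−2) = 24/31 = 0.7742.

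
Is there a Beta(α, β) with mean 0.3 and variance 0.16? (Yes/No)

Yes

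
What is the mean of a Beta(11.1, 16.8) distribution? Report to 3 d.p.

0.398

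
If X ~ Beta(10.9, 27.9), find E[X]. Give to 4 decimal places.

0.2809

E[X] = α/(α+β) = 10.9/38.8 = 0.2809.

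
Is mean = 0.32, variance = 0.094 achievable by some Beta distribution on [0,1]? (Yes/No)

The Beta variance bound is σ² < μ(1−μ).
Here μ(1−μ) = 0.32×0.68 = 0.2176, and 0.094 < 0.2176.

Yes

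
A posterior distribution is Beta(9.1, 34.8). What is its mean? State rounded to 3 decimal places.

E[X] = α/(α+β) = 9.1/43.9 = 0.207.

0.207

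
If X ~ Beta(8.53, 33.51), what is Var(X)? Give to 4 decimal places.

0.0038

α+β = 42.04 and αβ = 285.8403, so Var = αβ/[(α+β)²(α+β+1)] = 285.8403/76067.243264 = 0.0038.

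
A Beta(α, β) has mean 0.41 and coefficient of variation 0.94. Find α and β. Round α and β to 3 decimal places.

σ = CV·μ = 0.94×0.41 = 0.38540, so σ² = 0.148533.
s+1 = μ(1−μ)/σ² = 0.2419/0.148533 = 1.6286, so s = α+β = 0.6286.
α = μs = 0.258, β = (1−μ)s = 0.371.

α = 0.258, β = 0.371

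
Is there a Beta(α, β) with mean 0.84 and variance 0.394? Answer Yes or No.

No

For any Beta, Var(X) < E[X]·(1−E[X]).
Here μ(1−μ) = 0.84×0.16 = 0.1344, and 0.394 ≥ 0.1344.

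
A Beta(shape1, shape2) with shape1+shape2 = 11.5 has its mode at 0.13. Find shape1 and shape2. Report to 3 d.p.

For shape1,shape2>1 the mode is (shape1−1)/(shape1+shape2−2), so shape1 = mode·(κ−2)+1 = 0.13×9.5+1 = 2.235.
And shape2 = (1−mode)·(κ−2)+1 = 0.87×9.5+1 = 9.265.

shape1 = 2.235, shape2 = 9.265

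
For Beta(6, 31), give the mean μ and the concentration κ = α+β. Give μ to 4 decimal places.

κ = α+β = 6+31 = 37; μ = α/κ = 6/37 = 0.1622.

μ = 0.1622, κ = 37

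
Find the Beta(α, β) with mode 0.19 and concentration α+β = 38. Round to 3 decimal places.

Since the density peak of Beta(α,β) is at (α−1)/(α+β−2),
α = 1 + 0.19(38−2) = 7.840 and β = 38 − 7.840 = 30.160.

α = 7.840, β = 30.160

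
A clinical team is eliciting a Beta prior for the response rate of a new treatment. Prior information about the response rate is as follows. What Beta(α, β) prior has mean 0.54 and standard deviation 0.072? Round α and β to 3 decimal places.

σ² = 0.072² = 0.005184.
With s = α+β, Var = μ(1−μ)/(s+1), so s+1 = (0.54×0.46)/0.005184 = 47.9167 and s = 46.9167.
α = μs = 25.335, β = (1−μ)s = 21.582.

α = 25.335, β = 21.582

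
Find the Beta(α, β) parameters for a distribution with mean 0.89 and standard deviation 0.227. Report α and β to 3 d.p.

α = 0.801, β = 0.099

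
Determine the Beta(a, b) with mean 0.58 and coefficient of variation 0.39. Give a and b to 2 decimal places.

a = 2.18, b = 1.58

Var = (CV·μ)² = (0.39×0.58)² = 0.051166.
a+b = μ(1−μ)/Var − 1 = 0.2436/0.051166 − 1 = 3.7609.
Thus a = 0.58·3.7609 = 2.18 and b = 0.42·3.7609 = 1.58.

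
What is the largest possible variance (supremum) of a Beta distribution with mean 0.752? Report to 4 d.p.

0.1865

For fixed mean μ the Beta variance is μ(1−μ)/(α+β+1), increasing as α+β decreases.
Its least upper bound (not attained) is μ(1−μ) = 0.752·0.248 = 0.1865.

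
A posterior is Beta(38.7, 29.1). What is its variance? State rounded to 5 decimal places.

α+β = 67.8 and αβ = 1126.17, so Var = αβ/[(α+β)²(α+β+1)] = 1126.17/316262.592 = 0.00356.

0.00356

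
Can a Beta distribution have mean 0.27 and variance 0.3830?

No

The Beta variance bound is σ² < μ(1−μ).
Here μ(1−μ) = 0.27×0.73 = 0.1971, and 0.3830 ≥ 0.1971.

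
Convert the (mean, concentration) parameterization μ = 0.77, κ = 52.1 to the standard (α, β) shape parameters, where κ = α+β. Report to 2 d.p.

α = 40.12, β = 11.98

α = μκ = 0.77×52.1 = 40.12 and β = (1−μ)κ = 0.23×52.1 = 11.98.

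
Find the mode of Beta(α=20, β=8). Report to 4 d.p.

0.7308

With α,β > 1, mode = (α−1)/(α+β−2) = 19/26 = 0.7308.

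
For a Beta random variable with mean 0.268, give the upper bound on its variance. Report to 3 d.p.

For fixed mean μ the Beta variance is μ(1−μ)/(α+β+1), increasing as α+β decreases.
Its least upper bound (not attained) is μ(1−μ) = 0.268·0.732 = 0.196.

0.196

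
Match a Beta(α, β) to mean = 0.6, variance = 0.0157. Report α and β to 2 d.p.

α = 8.57, β = 5.71

By moment matching, α+β = μ(1−μ)/σ² − 1 = (0.6·0.4)/0.0157 − 1 = 15.2866 − 1 = 14.2866.
Since α/(α+β) = μ, α = 0.6·14.2866 = 8.57 and β = 0.4·14.2866 = 5.71.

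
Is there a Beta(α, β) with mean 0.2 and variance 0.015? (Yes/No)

A Beta with mean μ has variance μ(1−μ)/(α+β+1) < μ(1−μ).
Here μ(1−μ) = 0.2×0.8 = 0.16, and 0.015 < 0.16.

Yes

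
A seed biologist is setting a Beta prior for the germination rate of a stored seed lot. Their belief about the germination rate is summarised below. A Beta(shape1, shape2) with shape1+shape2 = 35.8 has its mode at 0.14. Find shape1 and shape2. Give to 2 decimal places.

For shape1,shape2>1 the mode is (shape1−1)/(shape1+shape2−2), so shape1 = mode·(κ−2)+1 = 0.14×33.8+1 = 5.73.
And shape2 = (1−mode)·(κ−2)+1 = 0.86×33.8+1 = 30.07.

shape1 = 5.73, shape2 = 30.07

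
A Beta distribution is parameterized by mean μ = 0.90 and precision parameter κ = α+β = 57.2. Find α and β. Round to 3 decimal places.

α = 51.480, β = 5.720

α = μκ = 0.90×57.2 = 51.480 and β = (1−μ)κ = 0.10×57.2 = 5.720.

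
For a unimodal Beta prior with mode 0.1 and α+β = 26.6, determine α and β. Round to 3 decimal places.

Mode = (α−1)/(κ−2) with κ = α+β, so α−1 = 0.1·24.6 = 2.460.
α = 3.460; β = κ − α = 23.140.

α = 3.460, β = 23.140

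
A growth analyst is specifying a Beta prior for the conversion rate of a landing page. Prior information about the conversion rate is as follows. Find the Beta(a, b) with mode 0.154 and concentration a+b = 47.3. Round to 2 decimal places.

a = 7.98, b = 39.32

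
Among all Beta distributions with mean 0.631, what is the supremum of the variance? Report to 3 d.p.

0.233

For fixed mean μ the Beta variance is μ(1−μ)/(α+β+1), increasing as α+β decreases.
Its least upper bound (not attained) is μ(1−μ) = 0.631·0.369 = 0.233.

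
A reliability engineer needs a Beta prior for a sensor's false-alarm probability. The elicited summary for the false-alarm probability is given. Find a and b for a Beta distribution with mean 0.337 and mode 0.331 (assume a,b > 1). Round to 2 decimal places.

a = 18.98, b = 37.35

With s = a+b: μ = a/s and mode = (a−1)/(s−2). Eliminating a = μs,
μs − 1 = m(s−2) ⇒ s(μ−m) = 1−2m ⇒ s = 0.338/0.006 = 56.3333.
So a = μs = 18.98, b = (1−μ)s = 37.35.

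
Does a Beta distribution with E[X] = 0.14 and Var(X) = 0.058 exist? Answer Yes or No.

Yes

A Beta with mean μ has variance μ(1−μ)/(α+β+1) < μ(1−μ).
Here μ(1−μ) = 0.14×0.86 = 0.1204, and 0.058 < 0.1204.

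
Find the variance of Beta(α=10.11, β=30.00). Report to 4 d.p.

0.0046

Var = αβ/[(α+β)²(α+β+1)] = (10.11×30.00)/(40.11²×41.11) = 303.3000/66138.265431 = 0.0046.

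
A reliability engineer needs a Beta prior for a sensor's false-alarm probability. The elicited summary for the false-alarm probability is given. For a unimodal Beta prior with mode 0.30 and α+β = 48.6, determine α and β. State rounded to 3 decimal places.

α = 14.980, β = 33.620

Mode = (α−1)/(κ−2) with κ = α+β, so α−1 = 0.30·46.6 = 13.980.
α = 14.980; β = κ − α = 33.620.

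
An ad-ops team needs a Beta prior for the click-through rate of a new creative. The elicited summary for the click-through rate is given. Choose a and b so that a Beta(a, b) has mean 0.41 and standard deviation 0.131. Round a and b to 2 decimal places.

σ² = 0.131² = 0.017161.
With s = a+b, Var = μ(1−μ)/(s+1), so s+1 = (0.41×0.59)/0.017161 = 14.0959 and s = 13.0959.
a = μs = 5.37, b = (1−μ)s = 7.73.

a = 5.37, b = 7.73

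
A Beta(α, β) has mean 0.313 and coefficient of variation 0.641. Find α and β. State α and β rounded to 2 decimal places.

Var = (CV·μ)² = (0.641×0.313)² = 0.040254.
α+β = μ(1−μ)/Var − 1 = 0.215031/0.040254 − 1 = 4.3419.
Thus α = 0.313·4.3419 = 1.36 and β = 0.687·4.3419 = 2.98.

α = 1.36, β = 2.98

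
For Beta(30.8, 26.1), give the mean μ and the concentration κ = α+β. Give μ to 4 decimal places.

μ = 0.5413, κ = 56.9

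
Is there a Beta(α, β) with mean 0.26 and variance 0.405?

No

A Beta with mean μ has variance μ(1−μ)/(α+β+1) < μ(1−μ).
Here μ(1−μ) = 0.26×0.74 = 0.1924, and 0.405 ≥ 0.1924.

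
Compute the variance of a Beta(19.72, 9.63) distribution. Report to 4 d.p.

0.0073

μ = 19.72/29.35 = 0.671891; Var = μ(1−μ)/(α+β+1) = 0.2204535/30.35 = 0.0073.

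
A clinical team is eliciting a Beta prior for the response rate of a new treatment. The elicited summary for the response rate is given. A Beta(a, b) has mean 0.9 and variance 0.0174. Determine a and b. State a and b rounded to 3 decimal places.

Let s = a+b. The Beta variance is μ(1−μ)/(s+1).
So s+1 = μ(1−μ)/σ² = (0.9×0.1)/0.0174 = 0.09/0.0174 = 5.1724, giving s = 4.1724.
Then a = μs = 0.9×4.1724 = 3.755 and b = (1−μ)s = 0.1×4.1724 = 0.417.

a = 3.755, b = 0.417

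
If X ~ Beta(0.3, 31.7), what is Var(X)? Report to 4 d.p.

μ = 0.3/32.0 = 0.009375; Var = μ(1−μ)/(α+β+1) = 0.0092871/33.0 = 0.0003.

0.0003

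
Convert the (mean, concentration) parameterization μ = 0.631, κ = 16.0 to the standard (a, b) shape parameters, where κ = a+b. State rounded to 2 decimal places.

a = 10.10, b = 5.90

Split κ in proportion μ : (1−μ): a = 0.631·16.0 = 10.10, b = 16.0 − 10.10 = 5.90.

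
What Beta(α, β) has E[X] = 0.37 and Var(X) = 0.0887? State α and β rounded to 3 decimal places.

α = 0.602, β = 1.026

Write ν = α+β; then α = μν and Var = μ(1−μ)/(ν+1).
ν = μ(1−μ)/Var − 1 = 0.2331/0.0887 − 1 = 1.6280.
α = 0.37·1.6280 = 0.602, β = 0.63·1.6280 = 1.026.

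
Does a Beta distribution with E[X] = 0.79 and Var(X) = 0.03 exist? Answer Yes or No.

The Beta variance bound is σ² < μ(1−μ).
Here μ(1−μ) = 0.79×0.21 = 0.1659, and 0.03 < 0.1659.

Yes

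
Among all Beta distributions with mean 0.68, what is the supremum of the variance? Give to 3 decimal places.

Var = μ(1−μ)/(α+β+1), which approaches μ(1−μ) as α+β → 0.
So the supremum is μ(1−μ) = 0.68×0.32 = 0.218.

0.218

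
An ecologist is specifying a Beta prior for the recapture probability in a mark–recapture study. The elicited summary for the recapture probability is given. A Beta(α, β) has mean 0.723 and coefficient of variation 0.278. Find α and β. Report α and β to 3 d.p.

α = 2.861, β = 1.096

Var = (CV·μ)² = (0.278×0.723)² = 0.040399.
α+β = μ(1−μ)/Var − 1 = 0.200271/0.040399 − 1 = 3.9574.
Thus α = 0.723·3.9574 = 2.861 and β = 0.277·3.9574 = 1.096.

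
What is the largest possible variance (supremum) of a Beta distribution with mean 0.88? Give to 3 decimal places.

0.106

For fixed mean μ the Beta variance is μ(1−μ)/(α+β+1), increasing as α+β decreases.
Its least upper bound (not attained) is μ(1−μ) = 0.88·0.12 = 0.106.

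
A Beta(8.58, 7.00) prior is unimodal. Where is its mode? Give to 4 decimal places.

With α,β > 1, mode = (α−1)/(α+β−2) = 7.58/13.58 = 0.5582.

0.5582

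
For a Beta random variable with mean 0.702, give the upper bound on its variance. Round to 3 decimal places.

Var = μ(1−μ)/(α+β+1), which approaches μ(1−μ) as α+β → 0.
So the supremum is μ(1−μ) = 0.702×0.298 = 0.209.

0.209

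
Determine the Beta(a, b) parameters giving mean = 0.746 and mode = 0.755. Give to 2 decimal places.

With s = a+b: μ = a/s and mode = (a−1)/(s−2). Eliminating a = μs,
μs − 1 = m(s−2) ⇒ s(μ−m) = 1−2m ⇒ s = -0.510/-0.009 = 56.6667.
So a = μs = 42.27, b = (1−μ)s = 14.39.

a = 42.27, b = 14.39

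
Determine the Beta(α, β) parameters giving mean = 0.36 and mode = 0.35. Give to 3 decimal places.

With s = α+β: μ = α/s and mode = (α−1)/(s−2). Eliminating α = μs,
μs − 1 = m(s−2) ⇒ s(μ−m) = 1−2m ⇒ s = 0.30/0.01 = 30.0000.
So α = μs = 10.800, β = (1−μ)s = 19.200.

α = 10.800, β = 19.200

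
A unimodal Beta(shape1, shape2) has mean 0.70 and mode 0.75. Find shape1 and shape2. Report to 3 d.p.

With s = shape1+shape2: μ = shape1/s and mode = (shape1−1)/(s−2). Eliminating shape1 = μs,
μs − 1 = m(s−2) ⇒ s(μ−m) = 1−2m ⇒ s = -0.50/-0.05 = 10.0000.
So shape1 = μs = 7.000, shape2 = (1−μ)s = 3.000.

shape1 = 7.000, shape2 = 3.000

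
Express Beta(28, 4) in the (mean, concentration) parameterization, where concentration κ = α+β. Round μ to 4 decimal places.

κ = α+β = 28+4 = 32; μ = α/κ = 28/32 = 0.8750.

μ = 0.8750, κ = 32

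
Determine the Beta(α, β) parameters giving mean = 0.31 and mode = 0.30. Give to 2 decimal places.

α = 12.40, β = 27.60

Let s = α+β. Mean gives α = μs = 0.31s; mode gives (α−1)/(s−2) = 0.30.
Substituting: 0.31s − 1 = 0.30(s−2) = 0.30s − 0.60, so 0.01s = 0.40 and s = 40.0000.
Then α = 0.31×40.0000 = 12.40 and β = s−α = 27.60.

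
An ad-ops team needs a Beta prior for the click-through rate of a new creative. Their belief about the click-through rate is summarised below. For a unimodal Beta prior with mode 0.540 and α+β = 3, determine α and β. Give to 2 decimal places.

Mode = (α−1)/(κ−2) with κ = α+β, so α−1 = 0.540·1 = 0.54.
α = 1.54; β = κ − α = 1.46.

α = 1.54, β = 1.46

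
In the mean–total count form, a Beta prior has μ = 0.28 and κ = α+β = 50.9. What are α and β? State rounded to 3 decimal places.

α = 14.252, β = 36.648

Split κ in proportion μ : (1−μ): α = 0.28·50.9 = 14.252, β = 50.9 − 14.252 = 36.648.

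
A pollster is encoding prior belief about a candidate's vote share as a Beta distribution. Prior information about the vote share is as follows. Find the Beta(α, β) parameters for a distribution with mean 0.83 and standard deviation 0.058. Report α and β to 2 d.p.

σ² = 0.058² = 0.003364.
With s = α+β, Var = μ(1−μ)/(s+1), so s+1 = (0.83×0.17)/0.003364 = 41.9441 and s = 40.9441.
α = μs = 33.98, β = (1−μ)s = 6.96.

α = 33.98, β = 6.96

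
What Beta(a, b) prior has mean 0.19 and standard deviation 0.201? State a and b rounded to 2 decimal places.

a = 0.53, b = 2.28

Variance = 0.201² = 0.040401. The moment-matching identity a+b = μ(1−μ)/Var − 1 gives
a+b = 0.1539/0.040401 − 1 = 2.8093, so a = μ·2.8093 = 0.53 and b = (1−μ)·2.8093 = 2.28.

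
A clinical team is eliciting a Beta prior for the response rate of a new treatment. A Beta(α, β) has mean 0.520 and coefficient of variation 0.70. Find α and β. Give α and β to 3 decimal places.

Var = (CV·μ)² = (0.70×0.520)² = 0.132496.
α+β = μ(1−μ)/Var − 1 = 0.249600/0.132496 − 1 = 0.8838.
Thus α = 0.520·0.8838 = 0.460 and β = 0.480·0.8838 = 0.424.

α = 0.460, β = 0.424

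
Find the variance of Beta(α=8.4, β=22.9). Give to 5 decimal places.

0.00608

Var = αβ/[(α+β)²(α+β+1)] = (8.4×22.9)/(31.3²×32.3) = 192.36/31643.987 = 0.00608.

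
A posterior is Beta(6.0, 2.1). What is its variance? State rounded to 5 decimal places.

0.02110

α+β = 8.1 and αβ = 12.60, so Var = αβ/[(α+β)²(α+β+1)] = 12.60/597.051 = 0.02110.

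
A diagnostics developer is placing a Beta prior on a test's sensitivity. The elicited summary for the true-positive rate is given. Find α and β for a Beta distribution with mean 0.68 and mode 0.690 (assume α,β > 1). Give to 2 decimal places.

With s = α+β: μ = α/s and mode = (α−1)/(s−2). Eliminating α = μs,
μs − 1 = m(s−2) ⇒ s(μ−m) = 1−2m ⇒ s = -0.380/-0.010 = 38.0000.
So α = μs = 25.84, β = (1−μ)s = 12.16.

α = 25.84, β = 12.16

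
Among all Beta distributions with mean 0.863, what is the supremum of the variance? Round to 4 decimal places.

0.1182

For fixed mean μ the Beta variance is μ(1−μ)/(α+β+1), increasing as α+β decreases.
Its least upper bound (not attained) is μ(1−μ) = 0.863·0.137 = 0.1182.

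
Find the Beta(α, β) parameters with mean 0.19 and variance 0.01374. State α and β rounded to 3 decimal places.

α = 1.938, β = 8.263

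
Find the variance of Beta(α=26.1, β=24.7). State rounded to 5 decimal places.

μ = 26.1/50.8 = 0.513780; Var = μ(1−μ)/(α+β+1) = 0.2498101/51.8 = 0.00482.

0.00482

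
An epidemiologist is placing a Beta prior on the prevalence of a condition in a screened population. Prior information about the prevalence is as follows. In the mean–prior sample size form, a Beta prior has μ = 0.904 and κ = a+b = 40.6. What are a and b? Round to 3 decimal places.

a = 36.702, b = 3.898

a = μκ = 0.904×40.6 = 36.702 and b = (1−μ)κ = 0.096×40.6 = 3.898.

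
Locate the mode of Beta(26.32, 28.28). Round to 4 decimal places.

0.4814

With α,β > 1, mode = (α−1)/(α+β−2) = 25.32/52.60 = 0.4814.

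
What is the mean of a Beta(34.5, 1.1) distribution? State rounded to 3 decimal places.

0.969

The Beta mean is α/(α+β) = 34.5/(34.5+1.1) = 0.969.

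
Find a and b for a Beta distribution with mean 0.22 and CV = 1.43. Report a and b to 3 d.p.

a = 0.161, b = 0.572

σ = CV·μ = 1.43×0.22 = 0.31460, so σ² = 0.098973.
s+1 = μ(1−μ)/σ² = 0.1716/0.098973 = 1.7338, so s = a+b = 0.7338.
a = μs = 0.161, b = (1−μ)s = 0.572.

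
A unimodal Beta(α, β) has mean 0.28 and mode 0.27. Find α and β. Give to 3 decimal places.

α = 12.880, β = 33.120

With s = α+β: μ = α/s and mode = (α−1)/(s−2). Eliminating α = μs,
μs − 1 = m(s−2) ⇒ s(μ−m) = 1−2m ⇒ s = 0.46/0.01 = 46.0000.
So α = μs = 12.880, β = (1−μ)s = 33.120.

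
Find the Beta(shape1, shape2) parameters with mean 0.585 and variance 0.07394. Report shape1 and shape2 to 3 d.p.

shape1 = 1.336, shape2 = 0.948

Let s = shape1+shape2. The Beta variance is μ(1−μ)/(s+1).
So s+1 = μ(1−μ)/σ² = (0.585×0.415)/0.07394 = 0.242775/0.07394 = 3.2834, giving s = 2.2834.
Then shape1 = μs = 0.585×2.2834 = 1.336 and shape2 = (1−μ)s = 0.415×2.2834 = 0.948.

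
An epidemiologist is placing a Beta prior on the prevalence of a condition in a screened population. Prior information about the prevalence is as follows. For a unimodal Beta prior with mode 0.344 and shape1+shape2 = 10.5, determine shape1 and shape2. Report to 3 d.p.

Mode = (shape1−1)/(κ−2) with κ = shape1+shape2, so shape1−1 = 0.344·8.5 = 2.924.
shape1 = 3.924; shape2 = κ − shape1 = 6.576.

shape1 = 3.924, shape2 = 6.576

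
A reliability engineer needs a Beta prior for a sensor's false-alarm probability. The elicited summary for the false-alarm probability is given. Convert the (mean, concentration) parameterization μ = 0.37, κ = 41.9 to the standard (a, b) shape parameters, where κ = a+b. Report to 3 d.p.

a = 15.503, b = 26.397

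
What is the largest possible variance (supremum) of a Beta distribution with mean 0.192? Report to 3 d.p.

0.155

For fixed mean μ the Beta variance is μ(1−μ)/(α+β+1), increasing as α+β decreases.
Its least upper bound (not attained) is μ(1−μ) = 0.192·0.808 = 0.155.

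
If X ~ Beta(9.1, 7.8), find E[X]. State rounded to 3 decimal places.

E[X] = α/(α+β) = 9.1/16.9 = 0.538.

0.538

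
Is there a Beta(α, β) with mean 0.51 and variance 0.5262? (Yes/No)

No

A Beta with mean μ has variance μ(1−μ)/(α+β+1) < μ(1−μ).
Here μ(1−μ) = 0.51×0.49 = 0.2499, and 0.5262 ≥ 0.2499.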